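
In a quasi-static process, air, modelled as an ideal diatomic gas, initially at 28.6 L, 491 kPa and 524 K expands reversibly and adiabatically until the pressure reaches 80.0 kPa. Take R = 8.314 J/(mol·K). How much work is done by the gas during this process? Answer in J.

14200 J

n = P₁V₁/(RT₁) = 491×28.6/(8.314×524) = 3.22 mol.
Adiabatic: T₂/T₁ = (P₂/P₁)^((γ−1)/γ) ⇒ T₂ = 524×(0.163)^0.286 = 312 K; V₂ = 105 L.
ΔU = nCvΔT = 3.22×20.8×(312−524) = -14200 J.
Q = 0 for an adiabatic process, so W = −ΔU = 14200 J.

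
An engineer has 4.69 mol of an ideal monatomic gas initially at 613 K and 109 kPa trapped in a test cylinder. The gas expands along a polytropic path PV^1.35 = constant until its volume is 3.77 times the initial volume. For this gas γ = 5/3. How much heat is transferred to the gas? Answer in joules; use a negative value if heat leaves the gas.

12100 J

V₁ = nRT₁/P₁ = 4.69×8.314×613/109 = 219 L.
Polytropic n=1.35: T₂ = T₁(V₁/V₂)^(n−1) = 613×(0.265)^0.35 = 385 K; P₂ = P₁(V₁/V₂)^n = 18.2 kPa.
W = (P₁V₁−P₂V₂)/(n−1) = (109×219−18.2×827)/0.35 = 25400 J.
ΔU = nCvΔT = 4.69×12.5×(385−613) = -13300 J.
Q = ΔU + W = 12100 J.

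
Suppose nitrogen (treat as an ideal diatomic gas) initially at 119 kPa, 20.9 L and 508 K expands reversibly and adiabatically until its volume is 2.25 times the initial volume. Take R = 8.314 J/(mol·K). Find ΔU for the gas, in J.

n = P₁V₁/(RT₁) = 119×20.9/(8.314×508) = 0.589 mol.
Adiabatic: TV^(γ−1) = const ⇒ T₂ = 508×(0.444)^0.400 = 367 K; PV^γ = const ⇒ P₂ = 38.2 kPa.
For an ideal gas ΔU = nCvΔT with Cv = (5/2)R = 20.8 J/(mol·K).
ΔU = 0.589×20.8×(367−508) = -1720 J.

-1720 J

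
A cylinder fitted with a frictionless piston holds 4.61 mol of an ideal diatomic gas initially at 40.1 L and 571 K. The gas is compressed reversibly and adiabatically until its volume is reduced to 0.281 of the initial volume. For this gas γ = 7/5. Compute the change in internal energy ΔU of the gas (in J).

36200 J

P₁ = nRT₁/V₁ = 4.61×8.314×571/40.1 = 546 kPa.
Adiabatic: TV^(γ−1) = const ⇒ T₂ = 571×(3.56)^0.400 = 949 K; PV^γ = const ⇒ P₂ = 3230 kPa.
For an ideal gas ΔU = nCvΔT with Cv = (5/2)R = 20.8 J/(mol·K).
ΔU = 4.61×20.8×(949−571) = 36200 J.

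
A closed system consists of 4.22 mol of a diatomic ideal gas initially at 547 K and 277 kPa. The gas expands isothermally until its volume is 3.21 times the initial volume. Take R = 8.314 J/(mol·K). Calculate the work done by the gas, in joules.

V₁ = nRT₁/P₁ = 4.22×8.314×547/277 = 69.3 L.
Isothermal: T stays 547 K; PV = const ⇒ V₂ = 222 L, P₂ = 86.3 kPa.
W = nRT ln(V₂/V₁) = 4.22×8.314×547×ln(3.21) = 22400 J.

22400 J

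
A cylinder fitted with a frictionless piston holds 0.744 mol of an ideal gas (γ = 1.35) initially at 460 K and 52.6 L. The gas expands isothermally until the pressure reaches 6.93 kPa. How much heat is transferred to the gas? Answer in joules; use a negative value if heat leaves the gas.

P₁ = nRT₁/V₁ = 0.744×8.314×460/52.6 = 54.1 kPa.
Isothermal: T stays 460 K; PV = const ⇒ V₂ = 411 L, P₂ = 6.93 kPa.
ΔU = 0 (ideal gas, T constant).
W = nRT ln(V₂/V₁) = 0.744×8.314×460×ln(7.81) = 5850 J.
Q = ΔU + W = 5850 J.

5850 J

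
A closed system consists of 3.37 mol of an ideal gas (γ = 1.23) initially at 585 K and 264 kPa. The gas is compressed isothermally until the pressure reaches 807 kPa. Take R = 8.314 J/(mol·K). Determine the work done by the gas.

-18300 J

V₁ = nRT₁/P₁ = 3.37×8.314×585/264 = 62.1 L.
Isothermal: T stays 585 K; PV = const ⇒ V₂ = 20.3 L, P₂ = 807 kPa.
W = nRT ln(V₂/V₁) = 3.37×8.314×585×ln(0.327) = -18300 J.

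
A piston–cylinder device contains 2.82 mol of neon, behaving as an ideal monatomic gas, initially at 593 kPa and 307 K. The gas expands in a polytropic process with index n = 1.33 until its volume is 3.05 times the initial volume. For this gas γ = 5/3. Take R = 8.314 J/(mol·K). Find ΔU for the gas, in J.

-3320 J

V₁ = nRT₁/P₁ = 2.82×8.314×307/593 = 12.1 L.
Polytropic n=1.33: T₂ = T₁(V₁/V₂)^(n−1) = 307×(0.328)^0.33 = 212 K; P₂ = P₁(V₁/V₂)^n = 135 kPa.
For an ideal gas ΔU = nCvΔT with Cv = (3/2)R = 12.5 J/(mol·K).
ΔU = 2.82×12.5×(212−307) = -3320 J.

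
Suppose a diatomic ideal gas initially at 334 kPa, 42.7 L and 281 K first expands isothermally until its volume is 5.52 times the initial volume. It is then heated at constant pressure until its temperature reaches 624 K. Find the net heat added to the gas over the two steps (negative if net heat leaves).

n = P₁V₁/(RT₁) = 334×42.7/(8.314×281) = 6.10 mol.
Step 1 — Isothermal: T stays 281 K; PV = const ⇒ V₂ = 236 L, P₂ = 60.5 kPa.
ΔU = 0 (ideal gas, T constant).
W = nRT ln(V₂/V₁) = 6.10×8.314×281×ln(5.52) = 24400 J.
Q = ΔU + W = 24400 J.
State after step 1: P = 60.5 kPa, V = 236 L, T = 281 K.
Step 2 — Isobaric: P stays 60.5 kPa; V/T = const ⇒ T₂ = 624 K, V₂ = 523 L.
W = PΔV = 60.5×(523−236) kPa·L = 17400 J.
ΔU = nCvΔT = 6.10×20.8×(624−281) = 43500 J.
Q = ΔU + W = nCpΔT = 60900 J.
Net over both steps: W = 41800 J, Q = 85300 J, ΔU = 43500 J.

85300 J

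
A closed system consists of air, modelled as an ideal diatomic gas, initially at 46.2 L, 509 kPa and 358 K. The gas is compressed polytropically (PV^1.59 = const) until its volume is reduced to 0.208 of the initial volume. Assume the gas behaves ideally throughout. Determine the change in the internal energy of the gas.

n = P₁V₁/(RT₁) = 509×46.2/(8.314×358) = 7.90 mol.
Polytropic n=1.59: T₂ = T₁(V₁/V₂)^(n−1) = 358×(4.81)^0.59 = 904 K; P₂ = P₁(V₁/V₂)^n = 6180 kPa.
For an ideal gas ΔU = nCvΔT with Cv = (5/2)R = 20.8 J/(mol·K).
ΔU = 7.90×20.8×(904−358) = 89700 J.

89700 J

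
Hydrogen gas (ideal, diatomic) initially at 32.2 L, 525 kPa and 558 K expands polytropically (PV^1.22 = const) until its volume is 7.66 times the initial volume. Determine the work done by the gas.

27700 J

n = P₁V₁/(RT₁) = 525×32.2/(8.314×558) = 3.64 mol.
Polytropic n=1.22: T₂ = T₁(V₁/V₂)^(n−1) = 558×(0.131)^0.22 = 357 K; P₂ = P₁(V₁/V₂)^n = 43.8 kPa.
W = (P₁V₁−P₂V₂)/(n−1) = (525×32.2−43.8×247)/0.22 = 27700 J.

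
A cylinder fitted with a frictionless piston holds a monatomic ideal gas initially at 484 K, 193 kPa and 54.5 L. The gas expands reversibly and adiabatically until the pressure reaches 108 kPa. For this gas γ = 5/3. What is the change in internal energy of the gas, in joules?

-3270 J

n = P₁V₁/(RT₁) = 193×54.5/(8.314×484) = 2.61 mol.
Adiabatic: T₂/T₁ = (P₂/P₁)^((γ−1)/γ) ⇒ T₂ = 484×(0.560)^0.400 = 384 K; V₂ = 77.2 L.
For an ideal gas ΔU = nCvΔT with Cv = (3/2)R = 12.5 J/(mol·K).
ΔU = 2.61×12.5×(384−484) = -3270 J.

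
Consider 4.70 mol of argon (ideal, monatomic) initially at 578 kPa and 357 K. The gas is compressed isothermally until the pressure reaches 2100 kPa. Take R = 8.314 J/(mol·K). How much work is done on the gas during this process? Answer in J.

18000 J

V₁ = nRT₁/P₁ = 4.70×8.314×357/578 = 24.1 L.
Isothermal: T stays 357 K; PV = const ⇒ V₂ = 6.64 L, P₂ = 2100 kPa.
W = nRT ln(V₂/V₁) = 4.70×8.314×357×ln(0.275) = -18000 J.
Work done on the gas = −W_by = 18000 J.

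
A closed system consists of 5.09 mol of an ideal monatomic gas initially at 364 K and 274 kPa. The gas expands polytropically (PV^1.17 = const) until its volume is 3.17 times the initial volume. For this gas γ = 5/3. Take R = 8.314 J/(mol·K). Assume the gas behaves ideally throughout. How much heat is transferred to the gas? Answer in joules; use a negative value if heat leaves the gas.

V₁ = nRT₁/P₁ = 5.09×8.314×364/274 = 56.2 L.
Polytropic n=1.17: T₂ = T₁(V₁/V₂)^(n−1) = 364×(0.315)^0.17 = 299 K; P₂ = P₁(V₁/V₂)^n = 71.0 kPa.
W = (P₁V₁−P₂V₂)/(n−1) = (274×56.2−71.0×178)/0.17 = 16100 J.
ΔU = nCvΔT = 5.09×12.5×(299−364) = -4120 J.
Q = ΔU + W = 12000 J.

12000 J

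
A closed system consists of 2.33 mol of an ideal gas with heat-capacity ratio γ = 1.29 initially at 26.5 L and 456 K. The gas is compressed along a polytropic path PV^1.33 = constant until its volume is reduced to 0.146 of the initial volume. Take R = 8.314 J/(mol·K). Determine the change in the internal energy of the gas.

P₁ = nRT₁/V₁ = 2.33×8.314×456/26.5 = 333 kPa.
Polytropic n=1.33: T₂ = T₁(V₁/V₂)^(n−1) = 456×(6.85)^0.33 = 860 K; P₂ = P₁(V₁/V₂)^n = 4310 kPa.
For an ideal gas ΔU = nCvΔT with Cv = R/(γ−1) = 28.7 J/(mol·K).
ΔU = 2.33×28.7×(860−456) = 27000 J.

27000 J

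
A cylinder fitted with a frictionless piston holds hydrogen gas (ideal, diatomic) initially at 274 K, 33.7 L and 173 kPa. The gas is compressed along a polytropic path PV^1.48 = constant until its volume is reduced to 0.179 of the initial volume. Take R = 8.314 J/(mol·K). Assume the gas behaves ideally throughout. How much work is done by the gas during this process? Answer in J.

-15600 J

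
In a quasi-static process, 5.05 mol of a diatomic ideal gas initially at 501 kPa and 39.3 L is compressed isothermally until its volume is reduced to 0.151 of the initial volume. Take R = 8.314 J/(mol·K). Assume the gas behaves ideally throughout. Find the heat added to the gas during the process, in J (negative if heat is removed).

-37200 J

T₁ = P₁V₁/(nR) = 501×39.3/(5.05×8.314) = 469 K.
Isothermal: T stays 469 K; PV = const ⇒ V₂ = 5.93 L, P₂ = 3320 kPa.
ΔU = 0 (ideal gas, T constant).
W = nRT ln(V₂/V₁) = 5.05×8.314×469×ln(0.151) = -37200 J.
Q = ΔU + W = -37200 J.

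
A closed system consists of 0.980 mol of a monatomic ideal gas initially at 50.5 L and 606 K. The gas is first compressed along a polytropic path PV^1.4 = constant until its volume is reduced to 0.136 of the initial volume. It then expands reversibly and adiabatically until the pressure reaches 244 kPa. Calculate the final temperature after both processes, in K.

P₁ = nRT₁/V₁ = 0.980×8.314×606/50.5 = 97.8 kPa.
Step 1 — Polytropic n=1.4: T₂ = T₁(V₁/V₂)^(n−1) = 606×(7.35)^0.40 = 1350 K; P₂ = P₁(V₁/V₂)^n = 1600 kPa.
W = (P₁V₁−P₂V₂)/(n−1) = (97.8×50.5−1600×6.87)/0.40 = -15100 J.
ΔU = nCvΔT = 0.980×12.5×(1350−606) = 9040 J.
Q = ΔU + W = -6030 J.
State after step 1: P = 1600 kPa, V = 6.87 L, T = 1350 K.
Step 2 — Adiabatic: T₂/T₁ = (P₂/P₁)^((γ−1)/γ) ⇒ T₂ = 1350×(0.153)^0.400 = 635 K; V₂ = 21.2 L.
ΔU = nCvΔT = 0.980×12.5×(635−1350) = -8690 J.
Q = 0 for an adiabatic process, so W = −ΔU = 8690 J.
Net over both steps: W = -6380 J, Q = -6030 J, ΔU = 353 J.

635 K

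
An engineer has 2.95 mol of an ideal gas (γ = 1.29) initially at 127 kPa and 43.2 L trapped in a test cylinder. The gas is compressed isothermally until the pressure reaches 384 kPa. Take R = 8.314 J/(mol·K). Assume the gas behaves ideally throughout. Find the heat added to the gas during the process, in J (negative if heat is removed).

T₁ = P₁V₁/(nR) = 127×43.2/(2.95×8.314) = 224 K.
Isothermal: T stays 224 K; PV = const ⇒ V₂ = 14.3 L, P₂ = 384 kPa.
ΔU = 0 (ideal gas, T constant).
W = nRT ln(V₂/V₁) = 2.95×8.314×224×ln(0.331) = -6070 J.
Q = ΔU + W = -6070 J.

-6070 J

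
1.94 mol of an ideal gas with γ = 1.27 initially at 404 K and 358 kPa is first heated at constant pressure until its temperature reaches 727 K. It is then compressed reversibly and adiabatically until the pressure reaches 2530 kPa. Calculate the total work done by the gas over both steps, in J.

V₁ = nRT₁/P₁ = 1.94×8.314×404/358 = 18.2 L.
Step 1 — Isobaric: P stays 358 kPa; V/T = const ⇒ T₂ = 727 K, V₂ = 32.8 L.
W = PΔV = 358×(32.8−18.2) kPa·L = 5210 J.
ΔU = nCvΔT = 1.94×30.8×(727−404) = 19300 J.
Q = ΔU + W = nCpΔT = 24500 J.
State after step 1: P = 358 kPa, V = 32.8 L, T = 727 K.
Step 2 — Adiabatic: T₂/T₁ = (P₂/P₁)^((γ−1)/γ) ⇒ T₂ = 727×(7.07)^0.213 = 1100 K; V₂ = 7.02 L.
ΔU = nCvΔT = 1.94×30.8×(1100−727) = 22400 J.
Q = 0 for an adiabatic process, so W = −ΔU = -22400 J.
Net over both steps: W = -17200 J, Q = 24500 J, ΔU = 41700 J.

-17200 J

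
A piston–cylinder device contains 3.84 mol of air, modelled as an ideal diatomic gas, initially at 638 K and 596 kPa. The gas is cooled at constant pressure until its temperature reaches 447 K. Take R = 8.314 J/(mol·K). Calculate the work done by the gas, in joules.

V₁ = nRT₁/P₁ = 3.84×8.314×638/596 = 34.2 L.
Isobaric: P stays 596 kPa; V/T = const ⇒ T₂ = 447 K, V₂ = 23.9 L.
W = PΔV = 596×(23.9−34.2) kPa·L = -6100 J.

-6100 J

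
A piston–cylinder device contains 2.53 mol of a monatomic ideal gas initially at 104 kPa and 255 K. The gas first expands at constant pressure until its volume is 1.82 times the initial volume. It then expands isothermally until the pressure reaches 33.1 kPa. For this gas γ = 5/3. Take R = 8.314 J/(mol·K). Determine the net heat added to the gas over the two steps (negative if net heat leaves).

22200 J

V₁ = nRT₁/P₁ = 2.53×8.314×255/104 = 51.6 L.
Step 1 — Isobaric: P stays 104 kPa; V/T = const ⇒ T₂ = 464 K, V₂ = 93.9 L.
W = PΔV = 104×(93.9−51.6) kPa·L = 4400 J.
ΔU = nCvΔT = 2.53×12.5×(464−255) = 6600 J.
Q = ΔU + W = nCpΔT = 11000 J.
State after step 1: P = 104 kPa, V = 93.9 L, T = 464 K.
Step 2 — Isothermal: T stays 464 K; PV = const ⇒ V₂ = 295 L, P₂ = 33.1 kPa.
ΔU = 0 (ideal gas, T constant).
W = nRT ln(V₂/V₁) = 2.53×8.314×464×ln(3.14) = 11200 J.
Q = ΔU + W = 11200 J.
Net over both steps: W = 15600 J, Q = 22200 J, ΔU = 6600 J.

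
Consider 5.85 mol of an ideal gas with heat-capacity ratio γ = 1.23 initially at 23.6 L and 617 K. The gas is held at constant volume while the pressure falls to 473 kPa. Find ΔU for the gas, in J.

-81900 J

P₁ = nRT₁/V₁ = 5.85×8.314×617/23.6 = 1270 kPa.
Isochoric: V stays 23.6 L; P/T = const ⇒ T₂ = 230 K, P₂ = 473 kPa.
For an ideal gas ΔU = nCvΔT with Cv = R/(γ−1) = 36.1 J/(mol·K).
ΔU = 5.85×36.1×(230−617) = -81900 J.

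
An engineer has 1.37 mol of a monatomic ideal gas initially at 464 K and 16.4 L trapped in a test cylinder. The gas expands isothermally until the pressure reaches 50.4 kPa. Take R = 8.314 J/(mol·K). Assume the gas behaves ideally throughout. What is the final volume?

P₁ = nRT₁/V₁ = 1.37×8.314×464/16.4 = 322 kPa.
Isothermal: T stays 464 K; PV = const ⇒ V₂ = 105 L, P₂ = 50.4 kPa.

105 L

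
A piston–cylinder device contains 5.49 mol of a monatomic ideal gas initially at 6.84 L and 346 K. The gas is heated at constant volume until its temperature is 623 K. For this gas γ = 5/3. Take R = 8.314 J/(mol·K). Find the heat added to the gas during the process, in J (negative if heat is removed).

P₁ = nRT₁/V₁ = 5.49×8.314×346/6.84 = 2310 kPa.
Isochoric: V stays 6.84 L; P/T = const ⇒ T₂ = 623 K, P₂ = 4160 kPa.
W = 0 (no volume change).
ΔU = nCvΔT = 5.49×12.5×(623−346) = 19000 J.
Q = ΔU = 19000 J.

19000 J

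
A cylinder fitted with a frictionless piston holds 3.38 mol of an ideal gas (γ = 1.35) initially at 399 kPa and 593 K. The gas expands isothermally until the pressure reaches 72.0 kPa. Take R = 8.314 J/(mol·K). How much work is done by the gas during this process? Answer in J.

28500 J

V₁ = nRT₁/P₁ = 3.38×8.314×593/399 = 41.8 L.
Isothermal: T stays 593 K; PV = const ⇒ V₂ = 231 L, P₂ = 72.0 kPa.
W = nRT ln(V₂/V₁) = 3.38×8.314×593×ln(5.54) = 28500 J.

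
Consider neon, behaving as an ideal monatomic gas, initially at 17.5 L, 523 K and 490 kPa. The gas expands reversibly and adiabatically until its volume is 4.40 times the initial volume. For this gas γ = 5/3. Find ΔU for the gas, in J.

-8070 J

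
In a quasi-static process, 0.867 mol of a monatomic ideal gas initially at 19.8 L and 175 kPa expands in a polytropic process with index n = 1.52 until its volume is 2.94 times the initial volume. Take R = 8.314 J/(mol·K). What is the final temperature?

274 K

T₁ = P₁V₁/(nR) = 175×19.8/(0.867×8.314) = 481 K.
Polytropic n=1.52: T₂ = T₁(V₁/V₂)^(n−1) = 481×(0.340)^0.52 = 274 K; P₂ = P₁(V₁/V₂)^n = 34.0 kPa.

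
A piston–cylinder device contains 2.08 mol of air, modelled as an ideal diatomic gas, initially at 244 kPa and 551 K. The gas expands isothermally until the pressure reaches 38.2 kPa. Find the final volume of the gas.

249 L

V₁ = nRT₁/P₁ = 2.08×8.314×551/244 = 39.1 L.
Isothermal: T stays 551 K; PV = const ⇒ V₂ = 249 L, P₂ = 38.2 kPa.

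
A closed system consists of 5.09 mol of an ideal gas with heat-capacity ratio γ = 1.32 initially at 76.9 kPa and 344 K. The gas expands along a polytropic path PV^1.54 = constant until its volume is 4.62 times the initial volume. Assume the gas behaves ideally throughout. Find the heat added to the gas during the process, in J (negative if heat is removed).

-10400 J

V₁ = nRT₁/P₁ = 5.09×8.314×344/76.9 = 189 L.
Polytropic n=1.54: T₂ = T₁(V₁/V₂)^(n−1) = 344×(0.216)^0.54 = 151 K; P₂ = P₁(V₁/V₂)^n = 7.28 kPa.
W = (P₁V₁−P₂V₂)/(n−1) = (76.9×189−7.28×875)/0.54 = 15200 J.
ΔU = nCvΔT = 5.09×26.0×(151−344) = -25600 J.
Q = ΔU + W = -10400 J.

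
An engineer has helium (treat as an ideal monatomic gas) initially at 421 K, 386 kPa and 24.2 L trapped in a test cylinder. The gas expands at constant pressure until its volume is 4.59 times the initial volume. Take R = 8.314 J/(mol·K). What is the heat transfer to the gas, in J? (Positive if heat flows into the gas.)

n = P₁V₁/(RT₁) = 386×24.2/(8.314×421) = 2.67 mol.
Isobaric: P stays 386 kPa; V/T = const ⇒ T₂ = 1930 K, V₂ = 111 L.
W = PΔV = 386×(111−24.2) kPa·L = 33500 J.
ΔU = nCvΔT = 2.67×12.5×(1930−421) = 50300 J.
Q = ΔU + W = nCpΔT = 83800 J.

83800 J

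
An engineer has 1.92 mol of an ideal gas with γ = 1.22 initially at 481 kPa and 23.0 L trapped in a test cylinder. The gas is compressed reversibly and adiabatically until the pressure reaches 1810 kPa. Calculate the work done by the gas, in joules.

T₁ = P₁V₁/(nR) = 481×23.0/(1.92×8.314) = 693 K.
Adiabatic: T₂/T₁ = (P₂/P₁)^((γ−1)/γ) ⇒ T₂ = 693×(3.76)^0.180 = 880 K; V₂ = 7.76 L.
ΔU = nCvΔT = 1.92×37.8×(880−693) = 13600 J.
Q = 0 for an adiabatic process, so W = −ΔU = -13600 J.

-13600 J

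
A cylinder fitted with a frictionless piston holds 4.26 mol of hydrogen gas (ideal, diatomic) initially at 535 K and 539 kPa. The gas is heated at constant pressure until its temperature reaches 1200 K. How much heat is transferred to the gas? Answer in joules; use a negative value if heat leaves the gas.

82400 J

V₁ = nRT₁/P₁ = 4.26×8.314×535/539 = 35.2 L.
Isobaric: P stays 539 kPa; V/T = const ⇒ T₂ = 1200 K, V₂ = 78.9 L.
W = PΔV = 539×(78.9−35.2) kPa·L = 23600 J.
ΔU = nCvΔT = 4.26×20.8×(1200−535) = 58900 J.
Q = ΔU + W = nCpΔT = 82400 J.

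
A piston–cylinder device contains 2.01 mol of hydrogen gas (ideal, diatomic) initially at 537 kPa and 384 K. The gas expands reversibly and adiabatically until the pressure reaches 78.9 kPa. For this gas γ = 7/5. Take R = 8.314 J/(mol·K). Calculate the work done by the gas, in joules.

6770 J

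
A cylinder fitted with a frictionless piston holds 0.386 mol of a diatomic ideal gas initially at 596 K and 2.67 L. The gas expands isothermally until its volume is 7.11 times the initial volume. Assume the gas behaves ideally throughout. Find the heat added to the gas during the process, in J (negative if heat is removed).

P₁ = nRT₁/V₁ = 0.386×8.314×596/2.67 = 716 kPa.
Isothermal: T stays 596 K; PV = const ⇒ V₂ = 19.0 L, P₂ = 101 kPa.
ΔU = 0 (ideal gas, T constant).
W = nRT ln(V₂/V₁) = 0.386×8.314×596×ln(7.11) = 3750 J.
Q = ΔU + W = 3750 J.

3750 J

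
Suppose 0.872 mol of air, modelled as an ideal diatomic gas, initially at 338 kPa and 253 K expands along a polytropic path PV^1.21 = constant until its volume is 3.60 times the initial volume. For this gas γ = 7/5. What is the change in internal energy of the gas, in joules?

-1080 J

V₁ = nRT₁/P₁ = 0.872×8.314×253/338 = 5.43 L.
Polytropic n=1.21: T₂ = T₁(V₁/V₂)^(n−1) = 253×(0.278)^0.21 = 193 K; P₂ = P₁(V₁/V₂)^n = 71.7 kPa.
For an ideal gas ΔU = nCvΔT with Cv = (5/2)R = 20.8 J/(mol·K).
ΔU = 0.872×20.8×(193−253) = -1080 J.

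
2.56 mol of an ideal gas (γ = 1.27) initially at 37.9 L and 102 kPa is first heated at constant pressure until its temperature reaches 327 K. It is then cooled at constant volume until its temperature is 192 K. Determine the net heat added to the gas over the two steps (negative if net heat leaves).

3910 J

T₁ = P₁V₁/(nR) = 102×37.9/(2.56×8.314) = 182 K.
Step 1 — Isobaric: P stays 102 kPa; V/T = const ⇒ T₂ = 327 K, V₂ = 68.2 L.
W = PΔV = 102×(68.2−37.9) kPa·L = 3090 J.
ΔU = nCvΔT = 2.56×30.8×(327−182) = 11500 J.
Q = ΔU + W = nCpΔT = 14600 J.
State after step 1: P = 102 kPa, V = 68.2 L, T = 327 K.
Step 2 — Isochoric: V stays 68.2 L; P/T = const ⇒ T₂ = 192 K, P₂ = 59.9 kPa.
W = 0 (no volume change).
ΔU = nCvΔT = 2.56×30.8×(192−327) = -10600 J.
Q = ΔU = -10600 J.
Net over both steps: W = 3090 J, Q = 3910 J, ΔU = 817 J.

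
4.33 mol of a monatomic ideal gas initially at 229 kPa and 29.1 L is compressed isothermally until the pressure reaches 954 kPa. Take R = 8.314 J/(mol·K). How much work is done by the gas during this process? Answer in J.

T₁ = P₁V₁/(nR) = 229×29.1/(4.33×8.314) = 185 K.
Isothermal: T stays 185 K; PV = const ⇒ V₂ = 6.99 L, P₂ = 954 kPa.
W = nRT ln(V₂/V₁) = 4.33×8.314×185×ln(0.240) = -9510 J.

-9510 J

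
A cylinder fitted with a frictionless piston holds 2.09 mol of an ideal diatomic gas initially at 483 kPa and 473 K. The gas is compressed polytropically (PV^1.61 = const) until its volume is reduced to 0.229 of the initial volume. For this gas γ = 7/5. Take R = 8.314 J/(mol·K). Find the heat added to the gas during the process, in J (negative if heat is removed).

10300 J

V₁ = nRT₁/P₁ = 2.09×8.314×473/483 = 17.0 L.
Polytropic n=1.61: T₂ = T₁(V₁/V₂)^(n−1) = 473×(4.37)^0.61 = 1160 K; P₂ = P₁(V₁/V₂)^n = 5180 kPa.
W = (P₁V₁−P₂V₂)/(n−1) = (483×17.0−5180×3.90)/0.61 = -19600 J.
ΔU = nCvΔT = 2.09×20.8×(1160−473) = 29900 J.
Q = ΔU + W = 10300 J.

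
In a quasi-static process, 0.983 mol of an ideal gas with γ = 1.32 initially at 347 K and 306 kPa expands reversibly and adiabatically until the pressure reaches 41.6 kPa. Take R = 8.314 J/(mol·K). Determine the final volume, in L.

42.0 L

V₁ = nRT₁/P₁ = 0.983×8.314×347/306 = 9.27 L.
Adiabatic: T₂/T₁ = (P₂/P₁)^((γ−1)/γ) ⇒ T₂ = 347×(0.136)^0.242 = 214 K; V₂ = 42.0 L.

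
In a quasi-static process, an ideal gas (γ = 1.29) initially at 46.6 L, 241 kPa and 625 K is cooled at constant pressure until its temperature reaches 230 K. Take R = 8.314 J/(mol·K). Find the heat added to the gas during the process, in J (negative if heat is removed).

n = P₁V₁/(RT₁) = 241×46.6/(8.314×625) = 2.16 mol.
Isobaric: P stays 241 kPa; V/T = const ⇒ T₂ = 230 K, V₂ = 17.1 L.
W = PΔV = 241×(17.1−46.6) kPa·L = -7100 J.
ΔU = nCvΔT = 2.16×28.7×(230−625) = -24500 J.
Q = ΔU + W = nCpΔT = -31600 J.

-31600 J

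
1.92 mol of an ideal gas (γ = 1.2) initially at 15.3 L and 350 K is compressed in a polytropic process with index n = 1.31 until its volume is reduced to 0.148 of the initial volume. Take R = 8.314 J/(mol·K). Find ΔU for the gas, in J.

P₁ = nRT₁/V₁ = 1.92×8.314×350/15.3 = 365 kPa.
Polytropic n=1.31: T₂ = T₁(V₁/V₂)^(n−1) = 350×(6.76)^0.31 = 633 K; P₂ = P₁(V₁/V₂)^n = 4460 kPa.
For an ideal gas ΔU = nCvΔT with Cv = R/(γ−1) = 41.6 J/(mol·K).
ΔU = 1.92×41.6×(633−350) = 22600 J.

22600 J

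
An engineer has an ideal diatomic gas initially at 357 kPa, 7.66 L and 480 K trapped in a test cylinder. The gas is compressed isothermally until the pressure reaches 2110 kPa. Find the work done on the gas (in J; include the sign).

4860 J

n = P₁V₁/(RT₁) = 357×7.66/(8.314×480) = 0.685 mol.
Isothermal: T stays 480 K; PV = const ⇒ V₂ = 1.30 L, P₂ = 2110 kPa.
W = nRT ln(V₂/V₁) = 0.685×8.314×480×ln(0.169) = -4860 J.
Work done on the gas = −W_by = 4860 J.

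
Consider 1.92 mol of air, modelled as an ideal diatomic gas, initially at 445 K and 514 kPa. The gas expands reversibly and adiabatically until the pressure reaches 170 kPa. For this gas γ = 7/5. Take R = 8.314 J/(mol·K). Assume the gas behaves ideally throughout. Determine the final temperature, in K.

324 K

V₁ = nRT₁/P₁ = 1.92×8.314×445/514 = 13.8 L.
Adiabatic: T₂/T₁ = (P₂/P₁)^((γ−1)/γ) ⇒ T₂ = 445×(0.331)^0.286 = 324 K; V₂ = 30.5 L.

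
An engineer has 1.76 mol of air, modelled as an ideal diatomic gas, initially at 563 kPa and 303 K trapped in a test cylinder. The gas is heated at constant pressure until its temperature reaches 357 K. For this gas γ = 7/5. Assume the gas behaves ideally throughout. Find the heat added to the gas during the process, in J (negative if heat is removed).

V₁ = nRT₁/P₁ = 1.76×8.314×303/563 = 7.88 L.
Isobaric: P stays 563 kPa; V/T = const ⇒ T₂ = 357 K, V₂ = 9.28 L.
W = PΔV = 563×(9.28−7.88) kPa·L = 790 J.
ΔU = nCvΔT = 1.76×20.8×(357−303) = 1980 J.
Q = ΔU + W = nCpΔT = 2770 J.

2770 J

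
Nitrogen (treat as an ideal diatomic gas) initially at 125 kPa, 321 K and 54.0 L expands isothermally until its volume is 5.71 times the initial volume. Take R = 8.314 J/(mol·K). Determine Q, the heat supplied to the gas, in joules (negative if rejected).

11800 J

n = P₁V₁/(RT₁) = 125×54.0/(8.314×321) = 2.53 mol.
Isothermal: T stays 321 K; PV = const ⇒ V₂ = 308 L, P₂ = 21.9 kPa.
ΔU = 0 (ideal gas, T constant).
W = nRT ln(V₂/V₁) = 2.53×8.314×321×ln(5.71) = 11800 J.
Q = ΔU + W = 11800 J.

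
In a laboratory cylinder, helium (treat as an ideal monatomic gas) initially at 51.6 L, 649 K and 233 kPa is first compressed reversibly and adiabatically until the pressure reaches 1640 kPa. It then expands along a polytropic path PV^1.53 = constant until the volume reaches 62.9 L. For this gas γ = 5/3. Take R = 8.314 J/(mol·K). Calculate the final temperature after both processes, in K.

686 K

n = P₁V₁/(RT₁) = 233×51.6/(8.314×649) = 2.23 mol.
Step 1 — Adiabatic: T₂/T₁ = (P₂/P₁)^((γ−1)/γ) ⇒ T₂ = 649×(7.04)^0.400 = 1420 K; V₂ = 16.0 L.
ΔU = nCvΔT = 2.23×12.5×(1420−649) = 21300 J.
Q = 0 for an adiabatic process, so W = −ΔU = -21300 J.
State after step 1: P = 1640 kPa, V = 16.0 L, T = 1420 K.
Step 2 — Polytropic n=1.53: T₂ = T₁(V₁/V₂)^(n−1) = 1420×(0.254)^0.53 = 686 K; P₂ = P₁(V₁/V₂)^n = 202 kPa.
W = (P₁V₁−P₂V₂)/(n−1) = (1640×16.0−202×62.9)/0.53 = 25500 J.
ΔU = nCvΔT = 2.23×12.5×(686−1420) = -20300 J.
Q = ΔU + W = 5240 J.
Net over both steps: W = 4220 J, Q = 5240 J, ΔU = 1020 J.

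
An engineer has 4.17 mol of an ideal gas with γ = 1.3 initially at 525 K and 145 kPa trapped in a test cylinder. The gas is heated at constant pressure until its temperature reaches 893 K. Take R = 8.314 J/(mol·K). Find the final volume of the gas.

214 L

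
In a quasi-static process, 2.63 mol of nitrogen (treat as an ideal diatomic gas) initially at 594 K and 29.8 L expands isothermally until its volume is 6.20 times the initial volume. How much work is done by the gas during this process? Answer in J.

23700 J

P₁ = nRT₁/V₁ = 2.63×8.314×594/29.8 = 436 kPa.
Isothermal: T stays 594 K; PV = const ⇒ V₂ = 185 L, P₂ = 70.3 kPa.
W = nRT ln(V₂/V₁) = 2.63×8.314×594×ln(6.20) = 23700 J.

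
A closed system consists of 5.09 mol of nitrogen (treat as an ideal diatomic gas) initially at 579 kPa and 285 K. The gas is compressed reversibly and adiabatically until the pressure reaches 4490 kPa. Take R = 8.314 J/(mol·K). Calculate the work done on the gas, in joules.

24000 J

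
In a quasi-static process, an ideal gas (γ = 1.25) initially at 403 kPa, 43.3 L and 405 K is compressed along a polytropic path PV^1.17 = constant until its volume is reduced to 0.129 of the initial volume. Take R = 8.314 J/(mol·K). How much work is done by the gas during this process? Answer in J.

n = P₁V₁/(RT₁) = 403×43.3/(8.314×405) = 5.18 mol.
Polytropic n=1.17: T₂ = T₁(V₁/V₂)^(n−1) = 405×(7.75)^0.17 = 574 K; P₂ = P₁(V₁/V₂)^n = 4430 kPa.
W = (P₁V₁−P₂V₂)/(n−1) = (403×43.3−4430×5.59)/0.17 = -42700 J.

-42700 J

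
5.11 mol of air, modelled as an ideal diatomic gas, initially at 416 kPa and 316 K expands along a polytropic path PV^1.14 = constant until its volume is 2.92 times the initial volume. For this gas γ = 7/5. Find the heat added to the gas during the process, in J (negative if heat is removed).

8680 J

V₁ = nRT₁/P₁ = 5.11×8.314×316/416 = 32.3 L.
Polytropic n=1.14: T₂ = T₁(V₁/V₂)^(n−1) = 316×(0.342)^0.14 = 272 K; P₂ = P₁(V₁/V₂)^n = 123 kPa.
W = (P₁V₁−P₂V₂)/(n−1) = (416×32.3−123×94.2)/0.14 = 13400 J.
ΔU = nCvΔT = 5.11×20.8×(272−316) = -4680 J.
Q = ΔU + W = 8680 J.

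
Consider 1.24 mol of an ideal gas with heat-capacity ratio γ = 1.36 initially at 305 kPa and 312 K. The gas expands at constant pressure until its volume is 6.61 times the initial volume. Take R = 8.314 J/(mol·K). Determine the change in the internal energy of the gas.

V₁ = nRT₁/P₁ = 1.24×8.314×312/305 = 10.5 L.
Isobaric: P stays 305 kPa; V/T = const ⇒ T₂ = 2060 K, V₂ = 69.7 L.
For an ideal gas ΔU = nCvΔT with Cv = R/(γ−1) = 23.1 J/(mol·K).
ΔU = 1.24×23.1×(2060−312) = 50100 J.

50100 J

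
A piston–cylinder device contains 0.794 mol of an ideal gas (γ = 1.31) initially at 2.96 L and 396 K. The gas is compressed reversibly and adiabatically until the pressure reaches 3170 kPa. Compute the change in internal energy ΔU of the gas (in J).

2980 J

P₁ = nRT₁/V₁ = 0.794×8.314×396/2.96 = 883 kPa.
Adiabatic: T₂/T₁ = (P₂/P₁)^((γ−1)/γ) ⇒ T₂ = 396×(3.59)^0.237 = 536 K; V₂ = 1.12 L.
For an ideal gas ΔU = nCvΔT with Cv = R/(γ−1) = 26.8 J/(mol·K).
ΔU = 0.794×26.8×(536−396) = 2980 J.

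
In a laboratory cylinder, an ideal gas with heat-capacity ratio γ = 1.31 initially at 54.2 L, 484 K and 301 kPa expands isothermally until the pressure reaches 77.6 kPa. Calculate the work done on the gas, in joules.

-22100 J

n = P₁V₁/(RT₁) = 301×54.2/(8.314×484) = 4.05 mol.
Isothermal: T stays 484 K; PV = const ⇒ V₂ = 210 L, P₂ = 77.6 kPa.
W = nRT ln(V₂/V₁) = 4.05×8.314×484×ln(3.88) = 22100 J.
Work done on the gas = −W_by = -22100 J.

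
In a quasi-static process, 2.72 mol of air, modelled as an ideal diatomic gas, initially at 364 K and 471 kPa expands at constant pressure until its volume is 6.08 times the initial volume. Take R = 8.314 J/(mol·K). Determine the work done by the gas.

41800 J

V₁ = nRT₁/P₁ = 2.72×8.314×364/471 = 17.5 L.
Isobaric: P stays 471 kPa; V/T = const ⇒ T₂ = 2210 K, V₂ = 106 L.
W = PΔV = 471×(106−17.5) kPa·L = 41800 J.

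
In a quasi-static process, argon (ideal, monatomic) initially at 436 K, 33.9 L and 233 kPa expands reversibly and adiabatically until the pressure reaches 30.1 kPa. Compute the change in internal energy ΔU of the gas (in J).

n = P₁V₁/(RT₁) = 233×33.9/(8.314×436) = 2.18 mol.
Adiabatic: T₂/T₁ = (P₂/P₁)^((γ−1)/γ) ⇒ T₂ = 436×(0.129)^0.400 = 192 K; V₂ = 116 L.
For an ideal gas ΔU = nCvΔT with Cv = (3/2)R = 12.5 J/(mol·K).
ΔU = 2.18×12.5×(192−436) = -6620 J.

-6620 J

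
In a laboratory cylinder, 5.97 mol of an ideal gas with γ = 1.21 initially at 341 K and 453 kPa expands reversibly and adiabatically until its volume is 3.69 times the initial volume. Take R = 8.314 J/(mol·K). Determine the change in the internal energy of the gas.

V₁ = nRT₁/P₁ = 5.97×8.314×341/453 = 37.4 L.
Adiabatic: TV^(γ−1) = const ⇒ T₂ = 341×(0.271)^0.210 = 259 K; PV^γ = const ⇒ P₂ = 93.3 kPa.
For an ideal gas ΔU = nCvΔT with Cv = R/(γ−1) = 39.6 J/(mol·K).
ΔU = 5.97×39.6×(259−341) = -19300 J.

-19300 J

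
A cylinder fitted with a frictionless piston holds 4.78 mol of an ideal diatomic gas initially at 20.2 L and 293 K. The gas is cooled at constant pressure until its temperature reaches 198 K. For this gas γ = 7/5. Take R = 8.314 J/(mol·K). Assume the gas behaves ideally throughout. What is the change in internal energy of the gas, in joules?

P₁ = nRT₁/V₁ = 4.78×8.314×293/20.2 = 576 kPa.
Isobaric: P stays 576 kPa; V/T = const ⇒ T₂ = 198 K, V₂ = 13.7 L.
For an ideal gas ΔU = nCvΔT with Cv = (5/2)R = 20.8 J/(mol·K).
ΔU = 4.78×20.8×(198−293) = -9440 J.

-9440 J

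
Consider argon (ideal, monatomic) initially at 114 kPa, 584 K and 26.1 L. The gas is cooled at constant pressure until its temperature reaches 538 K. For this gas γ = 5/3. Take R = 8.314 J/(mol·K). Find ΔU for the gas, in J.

-352 J

n = P₁V₁/(RT₁) = 114×26.1/(8.314×584) = 0.613 mol.
Isobaric: P stays 114 kPa; V/T = const ⇒ T₂ = 538 K, V₂ = 24.0 L.
For an ideal gas ΔU = nCvΔT with Cv = (3/2)R = 12.5 J/(mol·K).
ΔU = 0.613×12.5×(538−584) = -352 J.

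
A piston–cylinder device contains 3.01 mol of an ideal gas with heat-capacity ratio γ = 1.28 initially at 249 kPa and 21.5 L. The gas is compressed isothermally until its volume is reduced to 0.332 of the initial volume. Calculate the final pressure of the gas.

T₁ = P₁V₁/(nR) = 249×21.5/(3.01×8.314) = 214 K.
Isothermal: T stays 214 K; PV = const ⇒ V₂ = 7.14 L, P₂ = 750 kPa.

750 kPa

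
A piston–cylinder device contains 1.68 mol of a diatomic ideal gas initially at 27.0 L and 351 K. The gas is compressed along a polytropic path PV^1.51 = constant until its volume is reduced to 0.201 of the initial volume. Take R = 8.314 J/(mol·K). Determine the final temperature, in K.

P₁ = nRT₁/V₁ = 1.68×8.314×351/27.0 = 182 kPa.
Polytropic n=1.51: T₂ = T₁(V₁/V₂)^(n−1) = 351×(4.98)^0.51 = 796 K; P₂ = P₁(V₁/V₂)^n = 2050 kPa.

796 K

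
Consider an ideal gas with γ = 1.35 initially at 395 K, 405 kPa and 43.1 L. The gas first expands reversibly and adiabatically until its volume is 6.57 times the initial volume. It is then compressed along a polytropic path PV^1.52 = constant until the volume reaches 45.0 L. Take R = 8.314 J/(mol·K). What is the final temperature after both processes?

532 K

n = P₁V₁/(RT₁) = 405×43.1/(8.314×395) = 5.32 mol.
Step 1 — Adiabatic: TV^(γ−1) = const ⇒ T₂ = 395×(0.152)^0.350 = 204 K; PV^γ = const ⇒ P₂ = 31.9 kPa.
ΔU = nCvΔT = 5.32×23.8×(204−395) = -24100 J.
Q = 0 for an adiabatic process, so W = −ΔU = 24100 J.
State after step 1: P = 31.9 kPa, V = 283 L, T = 204 K.
Step 2 — Polytropic n=1.52: T₂ = T₁(V₁/V₂)^(n−1) = 204×(6.29)^0.52 = 532 K; P₂ = P₁(V₁/V₂)^n = 522 kPa.
W = (P₁V₁−P₂V₂)/(n−1) = (31.9×283−522×45.0)/0.52 = -27800 J.
ΔU = nCvΔT = 5.32×23.8×(532−204) = 41400 J.
Q = ΔU + W = 13500 J.
Net over both steps: W = -3770 J, Q = 13500 J, ΔU = 17300 J.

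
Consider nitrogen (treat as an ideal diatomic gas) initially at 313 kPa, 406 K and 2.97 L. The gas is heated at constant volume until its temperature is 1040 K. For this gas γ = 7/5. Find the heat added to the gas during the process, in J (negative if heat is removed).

3630 J

n = P₁V₁/(RT₁) = 313×2.97/(8.314×406) = 0.275 mol.
Isochoric: V stays 2.97 L; P/T = const ⇒ T₂ = 1040 K, P₂ = 802 kPa.
W = 0 (no volume change).
ΔU = nCvΔT = 0.275×20.8×(1040−406) = 3630 J.
Q = ΔU = 3630 J.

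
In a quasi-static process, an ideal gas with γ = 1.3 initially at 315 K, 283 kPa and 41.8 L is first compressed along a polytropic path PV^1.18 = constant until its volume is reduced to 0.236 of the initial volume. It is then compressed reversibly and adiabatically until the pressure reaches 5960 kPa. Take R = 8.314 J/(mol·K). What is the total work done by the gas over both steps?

-38100 J

n = P₁V₁/(RT₁) = 283×41.8/(8.314×315) = 4.52 mol.
Step 1 — Polytropic n=1.18: T₂ = T₁(V₁/V₂)^(n−1) = 315×(4.24)^0.18 = 408 K; P₂ = P₁(V₁/V₂)^n = 1560 kPa.
W = (P₁V₁−P₂V₂)/(n−1) = (283×41.8−1560×9.86)/0.18 = -19500 J.
ΔU = nCvΔT = 4.52×27.7×(408−315) = 11700 J.
Q = ΔU + W = -7800 J.
State after step 1: P = 1560 kPa, V = 9.86 L, T = 408 K.
Step 2 — Adiabatic: T₂/T₁ = (P₂/P₁)^((γ−1)/γ) ⇒ T₂ = 408×(3.83)^0.231 = 557 K; V₂ = 3.51 L.
ΔU = nCvΔT = 4.52×27.7×(557−408) = 18600 J.
Q = 0 for an adiabatic process, so W = −ΔU = -18600 J.
Net over both steps: W = -38100 J, Q = -7800 J, ΔU = 30300 J.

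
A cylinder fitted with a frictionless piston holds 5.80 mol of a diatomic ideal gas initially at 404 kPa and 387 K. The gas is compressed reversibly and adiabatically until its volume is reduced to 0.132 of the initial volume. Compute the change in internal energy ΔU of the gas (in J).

58200 J

V₁ = nRT₁/P₁ = 5.80×8.314×387/404 = 46.2 L.
Adiabatic: TV^(γ−1) = const ⇒ T₂ = 387×(7.58)^0.400 = 870 K; PV^γ = const ⇒ P₂ = 6880 kPa.
For an ideal gas ΔU = nCvΔT with Cv = (5/2)R = 20.8 J/(mol·K).
ΔU = 5.80×20.8×(870−387) = 58200 J.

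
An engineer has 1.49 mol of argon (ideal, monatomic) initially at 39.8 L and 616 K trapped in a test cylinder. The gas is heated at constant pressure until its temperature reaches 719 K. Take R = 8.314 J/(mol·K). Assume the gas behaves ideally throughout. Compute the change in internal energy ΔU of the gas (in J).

P₁ = nRT₁/V₁ = 1.49×8.314×616/39.8 = 192 kPa.
Isobaric: P stays 192 kPa; V/T = const ⇒ T₂ = 719 K, V₂ = 46.5 L.
For an ideal gas ΔU = nCvΔT with Cv = (3/2)R = 12.5 J/(mol·K).
ΔU = 1.49×12.5×(719−616) = 1910 J.

1910 J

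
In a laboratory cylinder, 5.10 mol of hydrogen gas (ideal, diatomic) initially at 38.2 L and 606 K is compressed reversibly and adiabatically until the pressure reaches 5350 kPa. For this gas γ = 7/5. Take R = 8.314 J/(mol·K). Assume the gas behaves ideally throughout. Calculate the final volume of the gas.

P₁ = nRT₁/V₁ = 5.10×8.314×606/38.2 = 673 kPa.
Adiabatic: T₂/T₁ = (P₂/P₁)^((γ−1)/γ) ⇒ T₂ = 606×(7.95)^0.286 = 1100 K; V₂ = 8.69 L.

8.69 L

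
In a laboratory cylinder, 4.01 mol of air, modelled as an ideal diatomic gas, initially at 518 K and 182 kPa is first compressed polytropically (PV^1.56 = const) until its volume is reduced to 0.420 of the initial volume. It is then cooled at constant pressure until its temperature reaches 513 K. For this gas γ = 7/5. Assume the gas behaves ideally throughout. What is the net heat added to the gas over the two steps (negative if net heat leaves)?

-30700 J

V₁ = nRT₁/P₁ = 4.01×8.314×518/182 = 94.9 L.
Step 1 — Polytropic n=1.56: T₂ = T₁(V₁/V₂)^(n−1) = 518×(2.38)^0.56 = 842 K; P₂ = P₁(V₁/V₂)^n = 704 kPa.
W = (P₁V₁−P₂V₂)/(n−1) = (182×94.9−704×39.9)/0.56 = -19300 J.
ΔU = nCvΔT = 4.01×20.8×(842−518) = 27000 J.
Q = ΔU + W = 7720 J.
State after step 1: P = 704 kPa, V = 39.9 L, T = 842 K.
Step 2 — Isobaric: P stays 704 kPa; V/T = const ⇒ T₂ = 513 K, V₂ = 24.3 L.
W = PΔV = 704×(24.3−39.9) kPa·L = -11000 J.
ΔU = nCvΔT = 4.01×20.8×(513−842) = -27400 J.
Q = ΔU + W = nCpΔT = -38400 J.
Net over both steps: W = -30300 J, Q = -30700 J, ΔU = -417 J.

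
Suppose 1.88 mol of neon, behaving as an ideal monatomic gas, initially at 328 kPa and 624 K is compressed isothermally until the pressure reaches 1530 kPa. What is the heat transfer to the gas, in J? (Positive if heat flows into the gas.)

V₁ = nRT₁/P₁ = 1.88×8.314×624/328 = 29.7 L.
Isothermal: T stays 624 K; PV = const ⇒ V₂ = 6.37 L, P₂ = 1530 kPa.
ΔU = 0 (ideal gas, T constant).
W = nRT ln(V₂/V₁) = 1.88×8.314×624×ln(0.214) = -15000 J.
Q = ΔU + W = -15000 J.

-15000 J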